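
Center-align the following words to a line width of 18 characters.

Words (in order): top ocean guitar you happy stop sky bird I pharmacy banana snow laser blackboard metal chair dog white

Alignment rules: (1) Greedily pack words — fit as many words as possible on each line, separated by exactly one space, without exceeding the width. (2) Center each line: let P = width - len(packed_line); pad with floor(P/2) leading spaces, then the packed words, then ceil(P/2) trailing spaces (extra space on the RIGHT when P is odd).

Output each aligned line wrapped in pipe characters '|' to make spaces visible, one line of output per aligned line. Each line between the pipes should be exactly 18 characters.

Line 1: ['top', 'ocean', 'guitar'] (min_width=16, slack=2)
Line 2: ['you', 'happy', 'stop', 'sky'] (min_width=18, slack=0)
Line 3: ['bird', 'I', 'pharmacy'] (min_width=15, slack=3)
Line 4: ['banana', 'snow', 'laser'] (min_width=17, slack=1)
Line 5: ['blackboard', 'metal'] (min_width=16, slack=2)
Line 6: ['chair', 'dog', 'white'] (min_width=15, slack=3)

Answer: | top ocean guitar |
|you happy stop sky|
| bird I pharmacy  |
|banana snow laser |
| blackboard metal |
| chair dog white  |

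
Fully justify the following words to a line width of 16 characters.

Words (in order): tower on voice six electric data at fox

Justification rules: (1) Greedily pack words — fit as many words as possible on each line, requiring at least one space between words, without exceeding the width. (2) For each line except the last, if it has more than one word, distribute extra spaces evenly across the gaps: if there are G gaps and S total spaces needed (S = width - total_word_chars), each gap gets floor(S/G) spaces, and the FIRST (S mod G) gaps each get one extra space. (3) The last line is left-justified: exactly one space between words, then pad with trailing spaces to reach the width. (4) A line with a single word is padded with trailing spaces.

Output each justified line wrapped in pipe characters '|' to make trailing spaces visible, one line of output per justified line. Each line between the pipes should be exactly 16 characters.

Answer: |tower  on  voice|
|six     electric|
|data at fox     |

Derivation:
Line 1: ['tower', 'on', 'voice'] (min_width=14, slack=2)
Line 2: ['six', 'electric'] (min_width=12, slack=4)
Line 3: ['data', 'at', 'fox'] (min_width=11, slack=5)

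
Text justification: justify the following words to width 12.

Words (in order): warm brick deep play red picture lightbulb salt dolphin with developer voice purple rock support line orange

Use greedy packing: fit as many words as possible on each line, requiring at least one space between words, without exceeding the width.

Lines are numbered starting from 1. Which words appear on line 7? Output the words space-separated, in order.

Answer: developer

Derivation:
Line 1: ['warm', 'brick'] (min_width=10, slack=2)
Line 2: ['deep', 'play'] (min_width=9, slack=3)
Line 3: ['red', 'picture'] (min_width=11, slack=1)
Line 4: ['lightbulb'] (min_width=9, slack=3)
Line 5: ['salt', 'dolphin'] (min_width=12, slack=0)
Line 6: ['with'] (min_width=4, slack=8)
Line 7: ['developer'] (min_width=9, slack=3)
Line 8: ['voice', 'purple'] (min_width=12, slack=0)
Line 9: ['rock', 'support'] (min_width=12, slack=0)
Line 10: ['line', 'orange'] (min_width=11, slack=1)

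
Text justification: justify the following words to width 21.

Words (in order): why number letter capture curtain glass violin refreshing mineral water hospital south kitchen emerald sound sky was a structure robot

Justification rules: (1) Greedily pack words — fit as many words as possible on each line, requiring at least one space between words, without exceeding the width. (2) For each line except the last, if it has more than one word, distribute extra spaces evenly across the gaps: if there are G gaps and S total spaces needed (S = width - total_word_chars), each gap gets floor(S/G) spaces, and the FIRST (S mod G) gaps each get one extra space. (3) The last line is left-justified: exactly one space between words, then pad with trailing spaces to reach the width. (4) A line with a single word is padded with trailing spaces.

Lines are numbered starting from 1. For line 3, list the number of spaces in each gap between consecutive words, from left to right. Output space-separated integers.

Answer: 5

Derivation:
Line 1: ['why', 'number', 'letter'] (min_width=17, slack=4)
Line 2: ['capture', 'curtain', 'glass'] (min_width=21, slack=0)
Line 3: ['violin', 'refreshing'] (min_width=17, slack=4)
Line 4: ['mineral', 'water'] (min_width=13, slack=8)
Line 5: ['hospital', 'south'] (min_width=14, slack=7)
Line 6: ['kitchen', 'emerald', 'sound'] (min_width=21, slack=0)
Line 7: ['sky', 'was', 'a', 'structure'] (min_width=19, slack=2)
Line 8: ['robot'] (min_width=5, slack=16)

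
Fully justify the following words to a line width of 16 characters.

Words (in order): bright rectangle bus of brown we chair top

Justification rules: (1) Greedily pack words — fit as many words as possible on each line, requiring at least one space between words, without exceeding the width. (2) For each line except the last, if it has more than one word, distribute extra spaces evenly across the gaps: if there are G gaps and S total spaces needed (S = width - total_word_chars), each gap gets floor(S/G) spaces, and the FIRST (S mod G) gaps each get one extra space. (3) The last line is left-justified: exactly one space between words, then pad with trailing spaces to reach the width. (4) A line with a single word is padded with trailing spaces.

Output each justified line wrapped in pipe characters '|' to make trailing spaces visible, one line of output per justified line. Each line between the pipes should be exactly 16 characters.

Answer: |bright rectangle|
|bus  of brown we|
|chair top       |

Derivation:
Line 1: ['bright', 'rectangle'] (min_width=16, slack=0)
Line 2: ['bus', 'of', 'brown', 'we'] (min_width=15, slack=1)
Line 3: ['chair', 'top'] (min_width=9, slack=7)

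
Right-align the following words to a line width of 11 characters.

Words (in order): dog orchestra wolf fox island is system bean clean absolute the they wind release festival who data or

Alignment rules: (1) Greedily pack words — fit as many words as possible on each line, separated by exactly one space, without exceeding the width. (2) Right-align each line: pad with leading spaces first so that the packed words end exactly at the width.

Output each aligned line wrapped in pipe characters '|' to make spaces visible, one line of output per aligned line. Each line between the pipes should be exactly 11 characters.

Answer: |        dog|
|  orchestra|
|   wolf fox|
|  island is|
|system bean|
|      clean|
|   absolute|
|   the they|
|       wind|
|    release|
|   festival|
|who data or|

Derivation:
Line 1: ['dog'] (min_width=3, slack=8)
Line 2: ['orchestra'] (min_width=9, slack=2)
Line 3: ['wolf', 'fox'] (min_width=8, slack=3)
Line 4: ['island', 'is'] (min_width=9, slack=2)
Line 5: ['system', 'bean'] (min_width=11, slack=0)
Line 6: ['clean'] (min_width=5, slack=6)
Line 7: ['absolute'] (min_width=8, slack=3)
Line 8: ['the', 'they'] (min_width=8, slack=3)
Line 9: ['wind'] (min_width=4, slack=7)
Line 10: ['release'] (min_width=7, slack=4)
Line 11: ['festival'] (min_width=8, slack=3)
Line 12: ['who', 'data', 'or'] (min_width=11, slack=0)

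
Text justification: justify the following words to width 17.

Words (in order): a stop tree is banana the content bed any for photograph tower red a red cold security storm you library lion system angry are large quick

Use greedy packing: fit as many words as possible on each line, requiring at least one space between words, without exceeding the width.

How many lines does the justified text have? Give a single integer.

Line 1: ['a', 'stop', 'tree', 'is'] (min_width=14, slack=3)
Line 2: ['banana', 'the'] (min_width=10, slack=7)
Line 3: ['content', 'bed', 'any'] (min_width=15, slack=2)
Line 4: ['for', 'photograph'] (min_width=14, slack=3)
Line 5: ['tower', 'red', 'a', 'red'] (min_width=15, slack=2)
Line 6: ['cold', 'security'] (min_width=13, slack=4)
Line 7: ['storm', 'you', 'library'] (min_width=17, slack=0)
Line 8: ['lion', 'system', 'angry'] (min_width=17, slack=0)
Line 9: ['are', 'large', 'quick'] (min_width=15, slack=2)
Total lines: 9

Answer: 9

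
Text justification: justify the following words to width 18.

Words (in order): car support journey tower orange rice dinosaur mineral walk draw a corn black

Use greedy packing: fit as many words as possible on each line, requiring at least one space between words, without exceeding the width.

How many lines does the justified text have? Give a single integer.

Line 1: ['car', 'support'] (min_width=11, slack=7)
Line 2: ['journey', 'tower'] (min_width=13, slack=5)
Line 3: ['orange', 'rice'] (min_width=11, slack=7)
Line 4: ['dinosaur', 'mineral'] (min_width=16, slack=2)
Line 5: ['walk', 'draw', 'a', 'corn'] (min_width=16, slack=2)
Line 6: ['black'] (min_width=5, slack=13)
Total lines: 6

Answer: 6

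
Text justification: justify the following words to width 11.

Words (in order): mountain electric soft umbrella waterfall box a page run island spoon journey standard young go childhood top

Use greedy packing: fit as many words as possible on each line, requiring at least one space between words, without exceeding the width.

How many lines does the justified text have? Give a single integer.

Answer: 13

Derivation:
Line 1: ['mountain'] (min_width=8, slack=3)
Line 2: ['electric'] (min_width=8, slack=3)
Line 3: ['soft'] (min_width=4, slack=7)
Line 4: ['umbrella'] (min_width=8, slack=3)
Line 5: ['waterfall'] (min_width=9, slack=2)
Line 6: ['box', 'a', 'page'] (min_width=10, slack=1)
Line 7: ['run', 'island'] (min_width=10, slack=1)
Line 8: ['spoon'] (min_width=5, slack=6)
Line 9: ['journey'] (min_width=7, slack=4)
Line 10: ['standard'] (min_width=8, slack=3)
Line 11: ['young', 'go'] (min_width=8, slack=3)
Line 12: ['childhood'] (min_width=9, slack=2)
Line 13: ['top'] (min_width=3, slack=8)
Total lines: 13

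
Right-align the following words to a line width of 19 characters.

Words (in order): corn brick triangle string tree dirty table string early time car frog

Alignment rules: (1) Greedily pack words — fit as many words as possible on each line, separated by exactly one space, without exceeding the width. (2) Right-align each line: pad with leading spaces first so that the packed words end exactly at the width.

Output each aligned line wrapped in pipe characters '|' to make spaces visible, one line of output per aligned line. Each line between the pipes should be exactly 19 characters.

Answer: |corn brick triangle|
|  string tree dirty|
| table string early|
|      time car frog|

Derivation:
Line 1: ['corn', 'brick', 'triangle'] (min_width=19, slack=0)
Line 2: ['string', 'tree', 'dirty'] (min_width=17, slack=2)
Line 3: ['table', 'string', 'early'] (min_width=18, slack=1)
Line 4: ['time', 'car', 'frog'] (min_width=13, slack=6)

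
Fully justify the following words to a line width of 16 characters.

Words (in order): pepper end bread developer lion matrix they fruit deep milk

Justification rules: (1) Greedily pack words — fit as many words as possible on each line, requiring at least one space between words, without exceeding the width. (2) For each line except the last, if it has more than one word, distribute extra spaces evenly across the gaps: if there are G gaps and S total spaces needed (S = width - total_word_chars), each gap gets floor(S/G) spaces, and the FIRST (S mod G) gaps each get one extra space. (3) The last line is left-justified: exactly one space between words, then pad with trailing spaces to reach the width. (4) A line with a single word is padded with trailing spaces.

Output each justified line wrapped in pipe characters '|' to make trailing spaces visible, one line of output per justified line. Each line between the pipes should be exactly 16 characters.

Answer: |pepper end bread|
|developer   lion|
|matrix      they|
|fruit deep milk |

Derivation:
Line 1: ['pepper', 'end', 'bread'] (min_width=16, slack=0)
Line 2: ['developer', 'lion'] (min_width=14, slack=2)
Line 3: ['matrix', 'they'] (min_width=11, slack=5)
Line 4: ['fruit', 'deep', 'milk'] (min_width=15, slack=1)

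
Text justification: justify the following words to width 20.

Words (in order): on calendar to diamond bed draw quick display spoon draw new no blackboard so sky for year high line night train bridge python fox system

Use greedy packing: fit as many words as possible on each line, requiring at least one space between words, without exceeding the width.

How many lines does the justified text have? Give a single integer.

Answer: 8

Derivation:
Line 1: ['on', 'calendar', 'to'] (min_width=14, slack=6)
Line 2: ['diamond', 'bed', 'draw'] (min_width=16, slack=4)
Line 3: ['quick', 'display', 'spoon'] (min_width=19, slack=1)
Line 4: ['draw', 'new', 'no'] (min_width=11, slack=9)
Line 5: ['blackboard', 'so', 'sky'] (min_width=17, slack=3)
Line 6: ['for', 'year', 'high', 'line'] (min_width=18, slack=2)
Line 7: ['night', 'train', 'bridge'] (min_width=18, slack=2)
Line 8: ['python', 'fox', 'system'] (min_width=17, slack=3)
Total lines: 8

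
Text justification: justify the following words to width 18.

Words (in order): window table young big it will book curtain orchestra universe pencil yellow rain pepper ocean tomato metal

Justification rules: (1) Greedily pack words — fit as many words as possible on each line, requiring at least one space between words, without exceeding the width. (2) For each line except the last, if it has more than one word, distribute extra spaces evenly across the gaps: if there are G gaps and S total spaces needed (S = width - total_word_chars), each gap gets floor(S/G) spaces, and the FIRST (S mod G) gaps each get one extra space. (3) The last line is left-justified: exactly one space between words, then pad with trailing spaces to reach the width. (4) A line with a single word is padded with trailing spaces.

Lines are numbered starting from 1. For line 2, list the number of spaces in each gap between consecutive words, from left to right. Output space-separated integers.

Line 1: ['window', 'table', 'young'] (min_width=18, slack=0)
Line 2: ['big', 'it', 'will', 'book'] (min_width=16, slack=2)
Line 3: ['curtain', 'orchestra'] (min_width=17, slack=1)
Line 4: ['universe', 'pencil'] (min_width=15, slack=3)
Line 5: ['yellow', 'rain', 'pepper'] (min_width=18, slack=0)
Line 6: ['ocean', 'tomato', 'metal'] (min_width=18, slack=0)

Answer: 2 2 1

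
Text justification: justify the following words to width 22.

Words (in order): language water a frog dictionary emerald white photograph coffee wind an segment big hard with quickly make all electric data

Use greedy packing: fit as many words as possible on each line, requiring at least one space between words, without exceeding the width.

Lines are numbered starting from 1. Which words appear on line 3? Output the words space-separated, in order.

Line 1: ['language', 'water', 'a', 'frog'] (min_width=21, slack=1)
Line 2: ['dictionary', 'emerald'] (min_width=18, slack=4)
Line 3: ['white', 'photograph'] (min_width=16, slack=6)
Line 4: ['coffee', 'wind', 'an', 'segment'] (min_width=22, slack=0)
Line 5: ['big', 'hard', 'with', 'quickly'] (min_width=21, slack=1)
Line 6: ['make', 'all', 'electric', 'data'] (min_width=22, slack=0)

Answer: white photograph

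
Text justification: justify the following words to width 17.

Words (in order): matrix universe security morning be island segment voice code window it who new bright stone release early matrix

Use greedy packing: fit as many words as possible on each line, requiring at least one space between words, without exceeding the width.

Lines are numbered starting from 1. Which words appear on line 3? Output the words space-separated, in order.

Line 1: ['matrix', 'universe'] (min_width=15, slack=2)
Line 2: ['security', 'morning'] (min_width=16, slack=1)
Line 3: ['be', 'island', 'segment'] (min_width=17, slack=0)
Line 4: ['voice', 'code', 'window'] (min_width=17, slack=0)
Line 5: ['it', 'who', 'new', 'bright'] (min_width=17, slack=0)
Line 6: ['stone', 'release'] (min_width=13, slack=4)
Line 7: ['early', 'matrix'] (min_width=12, slack=5)

Answer: be island segment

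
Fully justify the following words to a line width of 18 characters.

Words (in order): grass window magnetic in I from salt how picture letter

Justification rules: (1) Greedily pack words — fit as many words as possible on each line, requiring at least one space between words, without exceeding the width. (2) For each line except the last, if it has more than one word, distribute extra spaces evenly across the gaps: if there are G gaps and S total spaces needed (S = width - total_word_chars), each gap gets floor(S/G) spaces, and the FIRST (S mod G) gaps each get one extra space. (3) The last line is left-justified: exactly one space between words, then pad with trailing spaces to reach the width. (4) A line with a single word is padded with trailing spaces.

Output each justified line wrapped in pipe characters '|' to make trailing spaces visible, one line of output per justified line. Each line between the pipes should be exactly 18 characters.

Line 1: ['grass', 'window'] (min_width=12, slack=6)
Line 2: ['magnetic', 'in', 'I', 'from'] (min_width=18, slack=0)
Line 3: ['salt', 'how', 'picture'] (min_width=16, slack=2)
Line 4: ['letter'] (min_width=6, slack=12)

Answer: |grass       window|
|magnetic in I from|
|salt  how  picture|
|letter            |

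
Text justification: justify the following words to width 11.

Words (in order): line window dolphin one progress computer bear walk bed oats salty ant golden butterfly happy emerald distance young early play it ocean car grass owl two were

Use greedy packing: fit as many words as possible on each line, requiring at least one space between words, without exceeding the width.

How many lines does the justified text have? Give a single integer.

Answer: 17

Derivation:
Line 1: ['line', 'window'] (min_width=11, slack=0)
Line 2: ['dolphin', 'one'] (min_width=11, slack=0)
Line 3: ['progress'] (min_width=8, slack=3)
Line 4: ['computer'] (min_width=8, slack=3)
Line 5: ['bear', 'walk'] (min_width=9, slack=2)
Line 6: ['bed', 'oats'] (min_width=8, slack=3)
Line 7: ['salty', 'ant'] (min_width=9, slack=2)
Line 8: ['golden'] (min_width=6, slack=5)
Line 9: ['butterfly'] (min_width=9, slack=2)
Line 10: ['happy'] (min_width=5, slack=6)
Line 11: ['emerald'] (min_width=7, slack=4)
Line 12: ['distance'] (min_width=8, slack=3)
Line 13: ['young', 'early'] (min_width=11, slack=0)
Line 14: ['play', 'it'] (min_width=7, slack=4)
Line 15: ['ocean', 'car'] (min_width=9, slack=2)
Line 16: ['grass', 'owl'] (min_width=9, slack=2)
Line 17: ['two', 'were'] (min_width=8, slack=3)
Total lines: 17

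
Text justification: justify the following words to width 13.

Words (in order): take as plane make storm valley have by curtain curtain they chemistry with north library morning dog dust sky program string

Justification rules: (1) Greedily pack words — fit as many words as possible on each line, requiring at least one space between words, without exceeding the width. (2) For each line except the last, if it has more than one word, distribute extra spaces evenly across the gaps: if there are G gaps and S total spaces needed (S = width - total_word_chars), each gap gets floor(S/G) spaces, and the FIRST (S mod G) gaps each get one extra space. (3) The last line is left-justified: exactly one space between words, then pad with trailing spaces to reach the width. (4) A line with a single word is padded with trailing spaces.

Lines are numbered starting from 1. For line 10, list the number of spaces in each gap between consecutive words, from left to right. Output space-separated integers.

Line 1: ['take', 'as', 'plane'] (min_width=13, slack=0)
Line 2: ['make', 'storm'] (min_width=10, slack=3)
Line 3: ['valley', 'have'] (min_width=11, slack=2)
Line 4: ['by', 'curtain'] (min_width=10, slack=3)
Line 5: ['curtain', 'they'] (min_width=12, slack=1)
Line 6: ['chemistry'] (min_width=9, slack=4)
Line 7: ['with', 'north'] (min_width=10, slack=3)
Line 8: ['library'] (min_width=7, slack=6)
Line 9: ['morning', 'dog'] (min_width=11, slack=2)
Line 10: ['dust', 'sky'] (min_width=8, slack=5)
Line 11: ['program'] (min_width=7, slack=6)
Line 12: ['string'] (min_width=6, slack=7)

Answer: 6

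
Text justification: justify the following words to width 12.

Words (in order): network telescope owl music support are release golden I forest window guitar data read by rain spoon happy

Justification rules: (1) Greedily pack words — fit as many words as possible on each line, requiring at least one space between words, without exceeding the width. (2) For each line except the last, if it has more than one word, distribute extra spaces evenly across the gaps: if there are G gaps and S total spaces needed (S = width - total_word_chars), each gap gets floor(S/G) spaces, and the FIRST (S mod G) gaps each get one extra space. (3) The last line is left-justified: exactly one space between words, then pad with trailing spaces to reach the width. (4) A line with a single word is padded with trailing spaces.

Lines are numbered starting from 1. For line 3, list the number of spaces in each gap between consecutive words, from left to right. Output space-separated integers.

Line 1: ['network'] (min_width=7, slack=5)
Line 2: ['telescope'] (min_width=9, slack=3)
Line 3: ['owl', 'music'] (min_width=9, slack=3)
Line 4: ['support', 'are'] (min_width=11, slack=1)
Line 5: ['release'] (min_width=7, slack=5)
Line 6: ['golden', 'I'] (min_width=8, slack=4)
Line 7: ['forest'] (min_width=6, slack=6)
Line 8: ['window'] (min_width=6, slack=6)
Line 9: ['guitar', 'data'] (min_width=11, slack=1)
Line 10: ['read', 'by', 'rain'] (min_width=12, slack=0)
Line 11: ['spoon', 'happy'] (min_width=11, slack=1)

Answer: 4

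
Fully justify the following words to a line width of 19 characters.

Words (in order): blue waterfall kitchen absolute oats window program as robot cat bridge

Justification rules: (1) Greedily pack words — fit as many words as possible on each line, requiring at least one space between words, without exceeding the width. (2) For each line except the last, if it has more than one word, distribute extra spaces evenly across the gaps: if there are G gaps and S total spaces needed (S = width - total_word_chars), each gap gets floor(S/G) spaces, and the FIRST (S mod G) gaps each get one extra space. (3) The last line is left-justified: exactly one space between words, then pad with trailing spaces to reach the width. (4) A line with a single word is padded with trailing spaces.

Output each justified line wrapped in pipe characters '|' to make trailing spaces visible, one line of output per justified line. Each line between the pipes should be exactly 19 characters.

Answer: |blue      waterfall|
|kitchen    absolute|
|oats window program|
|as robot cat bridge|

Derivation:
Line 1: ['blue', 'waterfall'] (min_width=14, slack=5)
Line 2: ['kitchen', 'absolute'] (min_width=16, slack=3)
Line 3: ['oats', 'window', 'program'] (min_width=19, slack=0)
Line 4: ['as', 'robot', 'cat', 'bridge'] (min_width=19, slack=0)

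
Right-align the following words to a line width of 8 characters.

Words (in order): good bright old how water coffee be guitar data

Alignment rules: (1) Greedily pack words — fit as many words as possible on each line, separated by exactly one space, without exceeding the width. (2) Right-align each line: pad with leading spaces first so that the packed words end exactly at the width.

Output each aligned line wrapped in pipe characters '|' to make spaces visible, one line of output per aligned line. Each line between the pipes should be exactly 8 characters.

Line 1: ['good'] (min_width=4, slack=4)
Line 2: ['bright'] (min_width=6, slack=2)
Line 3: ['old', 'how'] (min_width=7, slack=1)
Line 4: ['water'] (min_width=5, slack=3)
Line 5: ['coffee'] (min_width=6, slack=2)
Line 6: ['be'] (min_width=2, slack=6)
Line 7: ['guitar'] (min_width=6, slack=2)
Line 8: ['data'] (min_width=4, slack=4)

Answer: |    good|
|  bright|
| old how|
|   water|
|  coffee|
|      be|
|  guitar|
|    data|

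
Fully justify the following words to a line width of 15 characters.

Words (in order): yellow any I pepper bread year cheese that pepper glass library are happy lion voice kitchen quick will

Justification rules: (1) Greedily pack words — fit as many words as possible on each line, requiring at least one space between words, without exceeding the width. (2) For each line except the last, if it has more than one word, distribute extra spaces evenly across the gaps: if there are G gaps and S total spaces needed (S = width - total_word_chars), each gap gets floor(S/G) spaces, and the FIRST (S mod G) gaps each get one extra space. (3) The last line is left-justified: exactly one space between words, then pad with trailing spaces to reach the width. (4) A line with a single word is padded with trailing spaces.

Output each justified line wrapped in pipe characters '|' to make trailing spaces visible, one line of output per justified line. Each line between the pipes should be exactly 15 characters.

Answer: |yellow   any  I|
|pepper    bread|
|year     cheese|
|that     pepper|
|glass   library|
|are  happy lion|
|voice   kitchen|
|quick will     |

Derivation:
Line 1: ['yellow', 'any', 'I'] (min_width=12, slack=3)
Line 2: ['pepper', 'bread'] (min_width=12, slack=3)
Line 3: ['year', 'cheese'] (min_width=11, slack=4)
Line 4: ['that', 'pepper'] (min_width=11, slack=4)
Line 5: ['glass', 'library'] (min_width=13, slack=2)
Line 6: ['are', 'happy', 'lion'] (min_width=14, slack=1)
Line 7: ['voice', 'kitchen'] (min_width=13, slack=2)
Line 8: ['quick', 'will'] (min_width=10, slack=5)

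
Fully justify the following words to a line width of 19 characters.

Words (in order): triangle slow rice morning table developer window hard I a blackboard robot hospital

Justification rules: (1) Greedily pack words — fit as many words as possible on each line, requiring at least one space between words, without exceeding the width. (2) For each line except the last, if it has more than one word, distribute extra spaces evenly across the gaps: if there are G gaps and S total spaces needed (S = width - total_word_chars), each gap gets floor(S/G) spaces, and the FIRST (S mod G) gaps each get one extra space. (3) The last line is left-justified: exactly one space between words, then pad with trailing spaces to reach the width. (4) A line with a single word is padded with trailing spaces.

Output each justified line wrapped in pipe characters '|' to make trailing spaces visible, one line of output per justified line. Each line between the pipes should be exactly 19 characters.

Line 1: ['triangle', 'slow', 'rice'] (min_width=18, slack=1)
Line 2: ['morning', 'table'] (min_width=13, slack=6)
Line 3: ['developer', 'window'] (min_width=16, slack=3)
Line 4: ['hard', 'I', 'a', 'blackboard'] (min_width=19, slack=0)
Line 5: ['robot', 'hospital'] (min_width=14, slack=5)

Answer: |triangle  slow rice|
|morning       table|
|developer    window|
|hard I a blackboard|
|robot hospital     |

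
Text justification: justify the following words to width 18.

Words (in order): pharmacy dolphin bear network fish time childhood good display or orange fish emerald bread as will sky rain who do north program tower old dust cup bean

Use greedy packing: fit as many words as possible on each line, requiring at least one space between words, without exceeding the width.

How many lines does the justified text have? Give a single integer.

Line 1: ['pharmacy', 'dolphin'] (min_width=16, slack=2)
Line 2: ['bear', 'network', 'fish'] (min_width=17, slack=1)
Line 3: ['time', 'childhood'] (min_width=14, slack=4)
Line 4: ['good', 'display', 'or'] (min_width=15, slack=3)
Line 5: ['orange', 'fish'] (min_width=11, slack=7)
Line 6: ['emerald', 'bread', 'as'] (min_width=16, slack=2)
Line 7: ['will', 'sky', 'rain', 'who'] (min_width=17, slack=1)
Line 8: ['do', 'north', 'program'] (min_width=16, slack=2)
Line 9: ['tower', 'old', 'dust', 'cup'] (min_width=18, slack=0)
Line 10: ['bean'] (min_width=4, slack=14)
Total lines: 10

Answer: 10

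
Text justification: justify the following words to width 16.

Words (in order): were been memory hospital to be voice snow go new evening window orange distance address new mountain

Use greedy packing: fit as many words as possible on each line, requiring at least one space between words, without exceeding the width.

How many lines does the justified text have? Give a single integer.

Answer: 7

Derivation:
Line 1: ['were', 'been', 'memory'] (min_width=16, slack=0)
Line 2: ['hospital', 'to', 'be'] (min_width=14, slack=2)
Line 3: ['voice', 'snow', 'go'] (min_width=13, slack=3)
Line 4: ['new', 'evening'] (min_width=11, slack=5)
Line 5: ['window', 'orange'] (min_width=13, slack=3)
Line 6: ['distance', 'address'] (min_width=16, slack=0)
Line 7: ['new', 'mountain'] (min_width=12, slack=4)
Total lines: 7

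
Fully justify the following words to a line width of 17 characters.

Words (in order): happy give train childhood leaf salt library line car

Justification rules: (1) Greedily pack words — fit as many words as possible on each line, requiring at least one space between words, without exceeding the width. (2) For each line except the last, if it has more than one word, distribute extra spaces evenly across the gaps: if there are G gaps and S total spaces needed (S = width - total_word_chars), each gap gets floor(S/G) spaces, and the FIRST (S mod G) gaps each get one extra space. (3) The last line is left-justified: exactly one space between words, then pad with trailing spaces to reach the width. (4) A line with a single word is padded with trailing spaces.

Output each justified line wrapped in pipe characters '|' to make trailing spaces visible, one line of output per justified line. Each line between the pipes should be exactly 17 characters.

Answer: |happy  give train|
|childhood    leaf|
|salt library line|
|car              |

Derivation:
Line 1: ['happy', 'give', 'train'] (min_width=16, slack=1)
Line 2: ['childhood', 'leaf'] (min_width=14, slack=3)
Line 3: ['salt', 'library', 'line'] (min_width=17, slack=0)
Line 4: ['car'] (min_width=3, slack=14)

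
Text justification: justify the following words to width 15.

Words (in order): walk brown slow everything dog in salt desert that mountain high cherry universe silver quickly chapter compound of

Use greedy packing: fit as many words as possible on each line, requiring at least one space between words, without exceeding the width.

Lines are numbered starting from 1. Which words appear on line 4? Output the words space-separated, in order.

Answer: that mountain

Derivation:
Line 1: ['walk', 'brown', 'slow'] (min_width=15, slack=0)
Line 2: ['everything', 'dog'] (min_width=14, slack=1)
Line 3: ['in', 'salt', 'desert'] (min_width=14, slack=1)
Line 4: ['that', 'mountain'] (min_width=13, slack=2)
Line 5: ['high', 'cherry'] (min_width=11, slack=4)
Line 6: ['universe', 'silver'] (min_width=15, slack=0)
Line 7: ['quickly', 'chapter'] (min_width=15, slack=0)
Line 8: ['compound', 'of'] (min_width=11, slack=4)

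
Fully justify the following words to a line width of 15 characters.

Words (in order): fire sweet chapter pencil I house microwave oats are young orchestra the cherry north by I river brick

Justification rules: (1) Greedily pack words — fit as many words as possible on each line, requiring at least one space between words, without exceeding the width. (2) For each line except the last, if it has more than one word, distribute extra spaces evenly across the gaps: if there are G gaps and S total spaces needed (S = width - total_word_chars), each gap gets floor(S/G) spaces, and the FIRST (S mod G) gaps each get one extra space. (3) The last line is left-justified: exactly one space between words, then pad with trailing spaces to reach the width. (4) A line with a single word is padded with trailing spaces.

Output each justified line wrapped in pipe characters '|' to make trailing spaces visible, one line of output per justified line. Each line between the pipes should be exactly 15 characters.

Answer: |fire      sweet|
|chapter  pencil|
|I         house|
|microwave  oats|
|are       young|
|orchestra   the|
|cherry north by|
|I river brick  |

Derivation:
Line 1: ['fire', 'sweet'] (min_width=10, slack=5)
Line 2: ['chapter', 'pencil'] (min_width=14, slack=1)
Line 3: ['I', 'house'] (min_width=7, slack=8)
Line 4: ['microwave', 'oats'] (min_width=14, slack=1)
Line 5: ['are', 'young'] (min_width=9, slack=6)
Line 6: ['orchestra', 'the'] (min_width=13, slack=2)
Line 7: ['cherry', 'north', 'by'] (min_width=15, slack=0)
Line 8: ['I', 'river', 'brick'] (min_width=13, slack=2)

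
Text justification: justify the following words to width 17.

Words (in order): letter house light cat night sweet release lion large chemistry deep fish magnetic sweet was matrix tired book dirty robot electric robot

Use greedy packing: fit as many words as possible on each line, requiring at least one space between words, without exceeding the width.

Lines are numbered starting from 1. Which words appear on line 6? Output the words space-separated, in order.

Line 1: ['letter', 'house'] (min_width=12, slack=5)
Line 2: ['light', 'cat', 'night'] (min_width=15, slack=2)
Line 3: ['sweet', 'release'] (min_width=13, slack=4)
Line 4: ['lion', 'large'] (min_width=10, slack=7)
Line 5: ['chemistry', 'deep'] (min_width=14, slack=3)
Line 6: ['fish', 'magnetic'] (min_width=13, slack=4)
Line 7: ['sweet', 'was', 'matrix'] (min_width=16, slack=1)
Line 8: ['tired', 'book', 'dirty'] (min_width=16, slack=1)
Line 9: ['robot', 'electric'] (min_width=14, slack=3)
Line 10: ['robot'] (min_width=5, slack=12)

Answer: fish magnetic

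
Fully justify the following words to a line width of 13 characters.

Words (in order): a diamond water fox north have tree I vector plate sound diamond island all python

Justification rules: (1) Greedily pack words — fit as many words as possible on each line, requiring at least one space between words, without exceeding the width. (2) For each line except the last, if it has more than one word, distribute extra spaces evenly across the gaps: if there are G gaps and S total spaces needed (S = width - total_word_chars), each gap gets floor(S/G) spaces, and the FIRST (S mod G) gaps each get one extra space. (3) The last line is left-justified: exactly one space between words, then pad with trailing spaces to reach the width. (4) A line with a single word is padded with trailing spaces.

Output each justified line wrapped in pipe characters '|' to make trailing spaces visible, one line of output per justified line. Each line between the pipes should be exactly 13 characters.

Answer: |a     diamond|
|water     fox|
|north    have|
|tree I vector|
|plate   sound|
|diamond      |
|island    all|
|python       |

Derivation:
Line 1: ['a', 'diamond'] (min_width=9, slack=4)
Line 2: ['water', 'fox'] (min_width=9, slack=4)
Line 3: ['north', 'have'] (min_width=10, slack=3)
Line 4: ['tree', 'I', 'vector'] (min_width=13, slack=0)
Line 5: ['plate', 'sound'] (min_width=11, slack=2)
Line 6: ['diamond'] (min_width=7, slack=6)
Line 7: ['island', 'all'] (min_width=10, slack=3)
Line 8: ['python'] (min_width=6, slack=7)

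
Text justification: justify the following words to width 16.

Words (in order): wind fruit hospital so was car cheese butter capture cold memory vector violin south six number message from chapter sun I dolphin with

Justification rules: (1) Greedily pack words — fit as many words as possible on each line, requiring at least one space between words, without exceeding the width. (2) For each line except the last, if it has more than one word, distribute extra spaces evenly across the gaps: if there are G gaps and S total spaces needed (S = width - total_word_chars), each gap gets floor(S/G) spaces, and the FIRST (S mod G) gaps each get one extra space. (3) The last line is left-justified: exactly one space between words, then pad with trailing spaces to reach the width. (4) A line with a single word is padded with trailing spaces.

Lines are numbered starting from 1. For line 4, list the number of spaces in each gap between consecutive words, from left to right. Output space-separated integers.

Line 1: ['wind', 'fruit'] (min_width=10, slack=6)
Line 2: ['hospital', 'so', 'was'] (min_width=15, slack=1)
Line 3: ['car', 'cheese'] (min_width=10, slack=6)
Line 4: ['butter', 'capture'] (min_width=14, slack=2)
Line 5: ['cold', 'memory'] (min_width=11, slack=5)
Line 6: ['vector', 'violin'] (min_width=13, slack=3)
Line 7: ['south', 'six', 'number'] (min_width=16, slack=0)
Line 8: ['message', 'from'] (min_width=12, slack=4)
Line 9: ['chapter', 'sun', 'I'] (min_width=13, slack=3)
Line 10: ['dolphin', 'with'] (min_width=12, slack=4)

Answer: 3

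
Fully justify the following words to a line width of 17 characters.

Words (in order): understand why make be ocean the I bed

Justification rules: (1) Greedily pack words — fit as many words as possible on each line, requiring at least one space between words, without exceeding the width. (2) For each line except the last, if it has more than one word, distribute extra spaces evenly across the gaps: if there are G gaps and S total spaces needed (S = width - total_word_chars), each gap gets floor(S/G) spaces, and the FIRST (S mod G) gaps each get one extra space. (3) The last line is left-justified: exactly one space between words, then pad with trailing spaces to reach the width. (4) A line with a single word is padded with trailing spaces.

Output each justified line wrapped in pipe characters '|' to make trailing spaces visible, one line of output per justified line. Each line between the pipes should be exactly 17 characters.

Line 1: ['understand', 'why'] (min_width=14, slack=3)
Line 2: ['make', 'be', 'ocean', 'the'] (min_width=17, slack=0)
Line 3: ['I', 'bed'] (min_width=5, slack=12)

Answer: |understand    why|
|make be ocean the|
|I bed            |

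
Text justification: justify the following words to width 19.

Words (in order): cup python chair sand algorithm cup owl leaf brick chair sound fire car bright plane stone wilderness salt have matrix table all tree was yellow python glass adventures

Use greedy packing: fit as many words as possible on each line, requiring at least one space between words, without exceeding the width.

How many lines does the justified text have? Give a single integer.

Line 1: ['cup', 'python', 'chair'] (min_width=16, slack=3)
Line 2: ['sand', 'algorithm', 'cup'] (min_width=18, slack=1)
Line 3: ['owl', 'leaf', 'brick'] (min_width=14, slack=5)
Line 4: ['chair', 'sound', 'fire'] (min_width=16, slack=3)
Line 5: ['car', 'bright', 'plane'] (min_width=16, slack=3)
Line 6: ['stone', 'wilderness'] (min_width=16, slack=3)
Line 7: ['salt', 'have', 'matrix'] (min_width=16, slack=3)
Line 8: ['table', 'all', 'tree', 'was'] (min_width=18, slack=1)
Line 9: ['yellow', 'python', 'glass'] (min_width=19, slack=0)
Line 10: ['adventures'] (min_width=10, slack=9)
Total lines: 10

Answer: 10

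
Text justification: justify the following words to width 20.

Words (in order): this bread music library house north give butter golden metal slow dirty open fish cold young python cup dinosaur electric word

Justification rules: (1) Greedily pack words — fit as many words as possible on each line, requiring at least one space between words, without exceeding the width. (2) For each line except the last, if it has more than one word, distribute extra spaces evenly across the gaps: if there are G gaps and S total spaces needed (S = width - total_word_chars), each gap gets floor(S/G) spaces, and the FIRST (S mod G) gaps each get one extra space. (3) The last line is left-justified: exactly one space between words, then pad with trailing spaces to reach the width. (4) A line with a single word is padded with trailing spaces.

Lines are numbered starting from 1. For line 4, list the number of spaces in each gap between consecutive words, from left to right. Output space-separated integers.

Line 1: ['this', 'bread', 'music'] (min_width=16, slack=4)
Line 2: ['library', 'house', 'north'] (min_width=19, slack=1)
Line 3: ['give', 'butter', 'golden'] (min_width=18, slack=2)
Line 4: ['metal', 'slow', 'dirty'] (min_width=16, slack=4)
Line 5: ['open', 'fish', 'cold', 'young'] (min_width=20, slack=0)
Line 6: ['python', 'cup', 'dinosaur'] (min_width=19, slack=1)
Line 7: ['electric', 'word'] (min_width=13, slack=7)

Answer: 3 3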